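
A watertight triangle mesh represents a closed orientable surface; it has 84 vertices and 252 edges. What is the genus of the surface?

1

Every face is a triangle and each edge borders two faces, so 3F = 2·252, giving F = 168.
χ = V − E + F = 84 − 252 + 168 = 0.
For a closed orientable surface χ = 2 − 2g, so g = (2 − (0))/2 = 1.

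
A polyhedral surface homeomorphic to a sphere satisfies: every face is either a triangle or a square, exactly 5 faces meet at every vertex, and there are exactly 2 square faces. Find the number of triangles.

24

Let x be the number of triangles; then F = 2 + x.
Edge–face incidences: 2E = 4·2 + 3·x = 8 + 3x.
Every vertex has degree 5, so 5V = 2E.
Euler: V − E + F = 2 ⇒ (2E)/5 − E + (2 + x) = 2.
Multiply by 10: 2·(2E) − 5·(2E) + 10·(2 + x) = 20, i.e. 20 + 10x − 3·(8 + 3x) = 20.
Collecting terms: x − 4 = 20, so x = 24.
Then 2E = 8 + 3·24 = 80, so E = 40, V = 2E/5 = 16, F = 2 + 24 = 26.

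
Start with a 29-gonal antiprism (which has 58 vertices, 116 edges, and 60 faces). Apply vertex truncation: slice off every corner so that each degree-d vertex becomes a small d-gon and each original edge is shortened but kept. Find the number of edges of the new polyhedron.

348

Truncation replaces each original edge-end by a new vertex, so V′ = 2E = 232.
Each original edge survives, and each old vertex of degree d contributes d new edges; summing degrees gives Σd = 2E, so E′ = E + 2E = 3E = 348.
Each original face survives and each original vertex becomes one new face: F′ = F + V = 118.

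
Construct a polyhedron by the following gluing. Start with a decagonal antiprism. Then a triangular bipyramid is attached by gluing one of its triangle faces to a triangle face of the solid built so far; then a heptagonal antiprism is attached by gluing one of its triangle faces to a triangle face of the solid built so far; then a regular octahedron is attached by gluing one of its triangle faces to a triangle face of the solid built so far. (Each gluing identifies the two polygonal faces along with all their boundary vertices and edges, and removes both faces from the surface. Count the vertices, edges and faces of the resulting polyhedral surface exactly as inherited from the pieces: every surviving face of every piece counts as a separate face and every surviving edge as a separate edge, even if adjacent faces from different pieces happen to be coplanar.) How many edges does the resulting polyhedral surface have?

80

A decagonal antiprism: V=20, E=40, F=22.
Attach a triangular bipyramid (V=5, E=9, F=6) along a 3-gon: merge 3 vertices and 3 edges, delete both glued faces → V=22, E=46, F=26.
Attach a heptagonal antiprism (V=14, E=28, F=16) along a 3-gon: merge 3 vertices and 3 edges, delete both glued faces → V=33, E=71, F=40.
Attach a regular octahedron (V=6, E=12, F=8) along a 3-gon: merge 3 vertices and 3 edges, delete both glued faces → V=36, E=80, F=46.
Check: V − E + F = 36 − 80 + 46 = 2.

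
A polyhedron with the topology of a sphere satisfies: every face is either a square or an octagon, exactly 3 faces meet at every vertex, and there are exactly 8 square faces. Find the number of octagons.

Let x be the number of octagons; then F = 8 + x.
Edge–face incidences: 2E = 4·8 + 8·x = 32 + 8x.
Every vertex has degree 3, so 3V = 2E.
Euler: V − E + F = 2 ⇒ (2E)/3 − E + (8 + x) = 2.
Multiply by 6: 2·(2E) − 3·(2E) + 6·(8 + x) = 12, i.e. 48 + 6x − (32 + 8x) = 12.
Collecting terms: −2x + 16 = 12, so −2x = −4, so x = 2.
Then 2E = 32 + 8·2 = 48, so E = 24, V = 2E/3 = 16, F = 8 + 2 = 10.

2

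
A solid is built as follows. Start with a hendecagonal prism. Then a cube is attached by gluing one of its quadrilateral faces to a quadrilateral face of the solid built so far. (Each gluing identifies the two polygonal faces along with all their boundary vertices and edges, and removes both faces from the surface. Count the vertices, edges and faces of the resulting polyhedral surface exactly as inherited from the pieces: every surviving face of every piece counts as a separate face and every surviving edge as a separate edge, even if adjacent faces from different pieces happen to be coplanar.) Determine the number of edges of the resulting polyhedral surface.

41

A hendecagonal prism: V=22, E=33, F=13.
Attach a cube (V=8, E=12, F=6) along a 4-gon: merge 4 vertices and 4 edges, delete both glued faces → V=26, E=41, F=17.
Check: V − E + F = 26 − 41 + 17 = 2.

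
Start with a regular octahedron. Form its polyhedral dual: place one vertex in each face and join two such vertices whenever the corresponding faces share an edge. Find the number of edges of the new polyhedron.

The base solid has V = 6, E = 12, F = 8.
The dual swaps V and F and preserves E: V′ = F = 8, E′ = E = 12, F′ = V = 6.

12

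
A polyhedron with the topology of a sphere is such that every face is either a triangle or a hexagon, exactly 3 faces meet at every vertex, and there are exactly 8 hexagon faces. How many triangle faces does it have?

Let x be the number of triangles; then F = 8 + x.
Edge–face incidences: 2E = 6·8 + 3·x = 48 + 3x.
Every vertex has degree 3, so 3V = 2E.
Euler: V − E + F = 2 ⇒ (2E)/3 − E + (8 + x) = 2.
Multiply by 6: 2·(2E) − 3·(2E) + 6·(8 + x) = 12, i.e. 48 + 6x − (48 + 3x) = 12.
Collecting terms: 3x = 12, so x = 4.
Then 2E = 48 + 3·4 = 60, so E = 30, V = 2E/3 = 20, F = 8 + 4 = 12.

4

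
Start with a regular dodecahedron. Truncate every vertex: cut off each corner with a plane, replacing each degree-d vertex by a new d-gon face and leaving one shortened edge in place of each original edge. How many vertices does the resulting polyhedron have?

60

The base solid has V = 20, E = 30, F = 12.
Truncation replaces each original edge-end by a new vertex, so V′ = 2E = 60.
Each original edge survives, and each old vertex of degree d contributes d new edges; summing degrees gives Σd = 2E, so E′ = E + 2E = 3E = 90.
Each original face survives and each original vertex becomes one new face: F′ = F + V = 32.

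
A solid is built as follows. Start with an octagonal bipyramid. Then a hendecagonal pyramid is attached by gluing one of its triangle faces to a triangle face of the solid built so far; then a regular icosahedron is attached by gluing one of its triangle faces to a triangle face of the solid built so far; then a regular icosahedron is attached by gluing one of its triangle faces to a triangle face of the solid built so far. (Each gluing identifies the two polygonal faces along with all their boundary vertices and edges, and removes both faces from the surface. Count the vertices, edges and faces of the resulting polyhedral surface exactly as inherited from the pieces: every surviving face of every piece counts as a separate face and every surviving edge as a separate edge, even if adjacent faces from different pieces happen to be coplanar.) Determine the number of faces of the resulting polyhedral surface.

62

An octagonal bipyramid: V=10, E=24, F=16.
Attach a hendecagonal pyramid (V=12, E=22, F=12) along a 3-gon: merge 3 vertices and 3 edges, delete both glued faces → V=19, E=43, F=26.
Attach a regular icosahedron (V=12, E=30, F=20) along a 3-gon: merge 3 vertices and 3 edges, delete both glued faces → V=28, E=70, F=44.
Attach a regular icosahedron (V=12, E=30, F=20) along a 3-gon: merge 3 vertices and 3 edges, delete both glued faces → V=37, E=97, F=62.
Check: V − E + F = 37 − 97 + 62 = 2.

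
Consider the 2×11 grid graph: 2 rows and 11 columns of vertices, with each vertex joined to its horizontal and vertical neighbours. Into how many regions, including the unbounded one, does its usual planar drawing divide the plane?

11

The grid has V = 2·11 = 22 vertices and E = 2·10 + 11·1 = 31 edges.
F = 2 − V + E = 2 − 22 + 31 = 11.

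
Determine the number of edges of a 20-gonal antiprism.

80

An antiprism on an n-gon has two n-gon caps and 2n triangles: V = 2·20 = 40, E = 4·20 = 80, F = 2·20 + 2 = 42.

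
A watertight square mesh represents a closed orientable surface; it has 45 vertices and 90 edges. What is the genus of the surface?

Every face is a square and each edge borders two faces, so 4F = 2·90, giving F = 45.
χ = V − E + F = 45 − 90 + 45 = 0.
For a closed orientable surface χ = 2 − 2g, so g = (2 − (0))/2 = 1.

1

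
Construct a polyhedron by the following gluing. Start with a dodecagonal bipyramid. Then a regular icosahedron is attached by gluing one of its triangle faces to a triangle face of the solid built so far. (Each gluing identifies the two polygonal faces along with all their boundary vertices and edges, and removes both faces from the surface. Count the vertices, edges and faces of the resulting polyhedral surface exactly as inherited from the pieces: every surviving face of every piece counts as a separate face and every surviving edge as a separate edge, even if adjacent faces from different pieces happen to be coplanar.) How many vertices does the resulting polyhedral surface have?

23

A dodecagonal bipyramid: V=14, E=36, F=24.
Attach a regular icosahedron (V=12, E=30, F=20) along a 3-gon: merge 3 vertices and 3 edges, delete both glued faces → V=23, E=63, F=42.
Check: V − E + F = 23 − 63 + 42 = 2.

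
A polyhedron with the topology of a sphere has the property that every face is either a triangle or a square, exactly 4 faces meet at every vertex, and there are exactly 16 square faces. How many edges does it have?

Let x be the number of triangles; then F = 16 + x.
Edge–face incidences: 2E = 4·16 + 3·x = 64 + 3x.
Every vertex has degree 4, so 4V = 2E.
Euler: V − E + F = 2 ⇒ (2E)/4 − E + (16 + x) = 2.
Multiply by 8: 2·(2E) − 4·(2E) + 8·(16 + x) = 16, i.e. 128 + 8x − 2·(64 + 3x) = 16.
Collecting terms: 2x = 16, so x = 8.
Then 2E = 64 + 3·8 = 88, so E = 44, V = 2E/4 = 22, F = 16 + 8 = 24.

44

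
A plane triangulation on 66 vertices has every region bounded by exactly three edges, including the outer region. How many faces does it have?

128

In a plane triangulation 3F = 2E and V − E + F = 2, so F = 2V − 4 = 2·66 − 4 = 128.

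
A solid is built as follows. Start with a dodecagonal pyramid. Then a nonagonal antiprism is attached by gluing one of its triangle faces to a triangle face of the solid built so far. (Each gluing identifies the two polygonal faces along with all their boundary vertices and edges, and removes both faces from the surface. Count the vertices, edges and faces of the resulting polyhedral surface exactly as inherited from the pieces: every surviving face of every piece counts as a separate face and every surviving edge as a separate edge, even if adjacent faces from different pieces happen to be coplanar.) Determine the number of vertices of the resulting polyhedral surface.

A dodecagonal pyramid: V=13, E=24, F=13.
Attach a nonagonal antiprism (V=18, E=36, F=20) along a 3-gon: merge 3 vertices and 3 edges, delete both glued faces → V=28, E=57, F=31.
Check: V − E + F = 28 − 57 + 31 = 2.

28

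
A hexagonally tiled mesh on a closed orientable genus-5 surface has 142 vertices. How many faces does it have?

χ = 2 − 2·5 = -8, and every face is a hexagon so 6F = 2E.
V − E + F = -8 with E = 6F/2 gives 142 − (6/2 − 1)·F = -8, so F = 75 and E = 225.

75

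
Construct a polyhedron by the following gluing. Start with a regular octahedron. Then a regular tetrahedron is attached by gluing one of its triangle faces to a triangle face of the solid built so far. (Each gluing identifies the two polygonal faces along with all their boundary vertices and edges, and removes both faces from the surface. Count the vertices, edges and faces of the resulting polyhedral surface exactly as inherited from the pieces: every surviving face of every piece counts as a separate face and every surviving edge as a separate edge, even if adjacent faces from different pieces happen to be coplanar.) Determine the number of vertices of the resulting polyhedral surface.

A regular octahedron: V=6, E=12, F=8.
Attach a regular tetrahedron (V=4, E=6, F=4) along a 3-gon: merge 3 vertices and 3 edges, delete both glued faces → V=7, E=15, F=10.
Check: V − E + F = 7 − 15 + 10 = 2.

7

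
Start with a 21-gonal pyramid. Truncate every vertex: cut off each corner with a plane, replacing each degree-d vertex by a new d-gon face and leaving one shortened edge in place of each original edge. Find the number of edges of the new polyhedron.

126

The base solid has V = 22, E = 42, F = 22.
Truncation replaces each original edge-end by a new vertex, so V′ = 2E = 84.
Each original edge survives, and each old vertex of degree d contributes d new edges; summing degrees gives Σd = 2E, so E′ = E + 2E = 3E = 126.
Each original face survives and each original vertex becomes one new face: F′ = F + V = 44.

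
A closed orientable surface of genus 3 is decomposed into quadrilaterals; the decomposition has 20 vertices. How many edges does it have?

48

χ = 2 − 2·3 = -4, and every face is a square so 4F = 2E.
V − E + F = -4 with E = 4F/2 gives 20 − (4/2 − 1)·F = -4, so F = 24 and E = 48.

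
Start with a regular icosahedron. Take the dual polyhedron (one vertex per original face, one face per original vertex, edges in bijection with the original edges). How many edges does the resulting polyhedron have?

30

The base solid has V = 12, E = 30, F = 20.
The dual swaps V and F and preserves E: V′ = F = 20, E′ = E = 30, F′ = V = 12.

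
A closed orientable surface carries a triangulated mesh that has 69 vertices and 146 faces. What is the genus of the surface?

3

Every face is a triangle, so 2E = 3·146 = 438, giving E = 219.
χ = V − E + F = 69 − 219 + 146 = -4.
For a closed orientable surface χ = 2 − 2g, so g = (2 − (-4))/2 = 3.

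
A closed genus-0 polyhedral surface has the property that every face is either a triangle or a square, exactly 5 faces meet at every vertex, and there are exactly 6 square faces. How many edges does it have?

60

Let x be the number of triangles; then F = 6 + x.
Edge–face incidences: 2E = 4·6 + 3·x = 24 + 3x.
Every vertex has degree 5, so 5V = 2E.
Euler: V − E + F = 2 ⇒ (2E)/5 − E + (6 + x) = 2.
Multiply by 10: 2·(2E) − 5·(2E) + 10·(6 + x) = 20, i.e. 60 + 10x − 3·(24 + 3x) = 20.
Collecting terms: x − 12 = 20, so x = 32.
Then 2E = 24 + 3·32 = 120, so E = 60, V = 2E/5 = 24, F = 6 + 32 = 38.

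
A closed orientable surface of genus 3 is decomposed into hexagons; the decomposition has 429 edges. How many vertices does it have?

χ = 2 − 2·3 = -4, and every face is a hexagon so 6F = 2E.
F = 2E/6 = 143. Then V = -4 + E − F = -4 + 429 − 143 = 282.

282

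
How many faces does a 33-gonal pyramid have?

A pyramid on an n-gon base has one n-gon and n triangles: V = 33 + 1 = 34, E = 2·33 = 66, F = 33 + 1 = 34.

34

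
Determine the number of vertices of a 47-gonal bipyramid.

A bipyramid over an n-gon has 2n triangular faces and n + 2 vertices: V = 47 + 2 = 49, E = 3·47 = 141, F = 2·47 = 94.
Check: V − E + F = 49 − 141 + 94 = 2.

49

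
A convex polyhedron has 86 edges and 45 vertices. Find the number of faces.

43

Here V − E + F = 2.
F = 2 − V + E = 2 − 45 + 86 = 43.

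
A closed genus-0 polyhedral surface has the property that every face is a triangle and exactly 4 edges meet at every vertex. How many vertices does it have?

6

Each face has 3 edges and each edge borders two faces, so 2E = 3F.
Each vertex has degree 4, so 4V = 2E and hence V = 3F/4.
Euler: V − E + F = 2 ⇒ (3F/4) − (3F/2) + F = 2.
Multiply by 8: (6 − 12 + 8)F = 16, i.e. 2F = 16.
So F = 8, E = 3·8/2 = 12, V = 3·8/4 = 6.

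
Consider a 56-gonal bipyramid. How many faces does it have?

A bipyramid over an n-gon has 2n triangular faces and n + 2 vertices: V = 56 + 2 = 58, E = 3·56 = 168, F = 2·56 = 112.

112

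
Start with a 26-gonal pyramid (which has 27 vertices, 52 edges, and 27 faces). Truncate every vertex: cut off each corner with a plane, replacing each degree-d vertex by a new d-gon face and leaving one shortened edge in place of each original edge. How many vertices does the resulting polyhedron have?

Truncation replaces each original edge-end by a new vertex, so V′ = 2E = 104.
Each original edge survives, and each old vertex of degree d contributes d new edges; summing degrees gives Σd = 2E, so E′ = E + 2E = 3E = 156.
Each original face survives and each original vertex becomes one new face: F′ = F + V = 54.

104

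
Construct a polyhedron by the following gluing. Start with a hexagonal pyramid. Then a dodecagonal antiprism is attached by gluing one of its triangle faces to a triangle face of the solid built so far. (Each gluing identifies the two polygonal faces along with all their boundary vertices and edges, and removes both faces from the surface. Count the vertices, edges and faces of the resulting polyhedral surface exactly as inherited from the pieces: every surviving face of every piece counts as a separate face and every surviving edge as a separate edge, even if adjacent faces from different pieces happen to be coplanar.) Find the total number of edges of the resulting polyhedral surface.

A hexagonal pyramid: V=7, E=12, F=7.
Attach a dodecagonal antiprism (V=24, E=48, F=26) along a 3-gon: merge 3 vertices and 3 edges, delete both glued faces → V=28, E=57, F=31.
Check: V − E + F = 28 − 57 + 31 = 2.

57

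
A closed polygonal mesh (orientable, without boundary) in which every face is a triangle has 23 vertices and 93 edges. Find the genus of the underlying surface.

Every face is a triangle and each edge borders two faces, so 3F = 2·93, giving F = 62.
χ = V − E + F = 23 − 93 + 62 = -8.
For a closed orientable surface χ = 2 − 2g, so g = (2 − (-8))/2 = 5.

5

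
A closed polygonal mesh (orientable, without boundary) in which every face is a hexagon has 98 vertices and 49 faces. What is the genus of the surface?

1

Every face is a hexagon, so 2E = 6·49 = 294, giving E = 147.
χ = V − E + F = 98 − 147 + 49 = 0.
For a closed orientable surface χ = 2 − 2g, so g = (2 − (0))/2 = 1.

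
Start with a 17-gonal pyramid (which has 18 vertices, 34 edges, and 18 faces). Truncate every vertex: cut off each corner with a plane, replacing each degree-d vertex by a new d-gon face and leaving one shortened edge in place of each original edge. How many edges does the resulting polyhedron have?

102

Truncation replaces each original edge-end by a new vertex, so V′ = 2E = 68.
Each original edge survives, and each old vertex of degree d contributes d new edges; summing degrees gives Σd = 2E, so E′ = E + 2E = 3E = 102.
Each original face survives and each original vertex becomes one new face: F′ = F + V = 36.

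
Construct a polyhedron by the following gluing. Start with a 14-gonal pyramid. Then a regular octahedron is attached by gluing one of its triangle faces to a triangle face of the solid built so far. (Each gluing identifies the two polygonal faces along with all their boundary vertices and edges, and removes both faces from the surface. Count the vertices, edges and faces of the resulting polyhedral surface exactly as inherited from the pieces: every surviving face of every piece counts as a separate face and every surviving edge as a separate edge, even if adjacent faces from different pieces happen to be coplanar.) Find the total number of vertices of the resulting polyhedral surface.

18

A 14-gonal pyramid: V=15, E=28, F=15.
Attach a regular octahedron (V=6, E=12, F=8) along a 3-gon: merge 3 vertices and 3 edges, delete both glued faces → V=18, E=37, F=21.
Check: V − E + F = 18 − 37 + 21 = 2.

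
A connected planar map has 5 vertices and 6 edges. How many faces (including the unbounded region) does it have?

Euler's formula for a connected plane graph: V − E + F = 2, so F = 2 − 5 + 6 = 3.

3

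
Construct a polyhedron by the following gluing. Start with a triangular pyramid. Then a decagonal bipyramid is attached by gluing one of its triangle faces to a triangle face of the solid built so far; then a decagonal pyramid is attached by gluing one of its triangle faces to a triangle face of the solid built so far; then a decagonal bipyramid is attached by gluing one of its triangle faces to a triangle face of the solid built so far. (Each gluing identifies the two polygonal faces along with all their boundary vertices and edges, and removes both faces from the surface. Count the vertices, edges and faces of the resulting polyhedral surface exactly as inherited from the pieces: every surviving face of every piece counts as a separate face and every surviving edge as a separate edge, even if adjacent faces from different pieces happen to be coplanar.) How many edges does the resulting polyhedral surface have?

77

A triangular pyramid: V=4, E=6, F=4.
Attach a decagonal bipyramid (V=12, E=30, F=20) along a 3-gon: merge 3 vertices and 3 edges, delete both glued faces → V=13, E=33, F=22.
Attach a decagonal pyramid (V=11, E=20, F=11) along a 3-gon: merge 3 vertices and 3 edges, delete both glued faces → V=21, E=50, F=31.
Attach a decagonal bipyramid (V=12, E=30, F=20) along a 3-gon: merge 3 vertices and 3 edges, delete both glued faces → V=30, E=77, F=49.
Check: V − E + F = 30 − 77 + 49 = 2.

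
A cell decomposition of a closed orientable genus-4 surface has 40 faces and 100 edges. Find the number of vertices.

54

For a closed orientable surface of genus 4, χ = 2 − 2·4 = -6.
V = -6 + E − F = -6 + 100 − 40 = 54.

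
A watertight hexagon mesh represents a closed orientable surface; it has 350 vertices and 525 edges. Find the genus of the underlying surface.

Every face is a hexagon and each edge borders two faces, so 6F = 2·525, giving F = 175.
χ = V − E + F = 350 − 525 + 175 = 0.
For a closed orientable surface χ = 2 − 2g, so g = (2 − (0))/2 = 1.

1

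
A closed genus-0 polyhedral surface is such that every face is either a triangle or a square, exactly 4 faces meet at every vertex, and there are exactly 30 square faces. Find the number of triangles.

8

Let x be the number of triangles; then F = 30 + x.
Edge–face incidences: 2E = 4·30 + 3·x = 120 + 3x.
Every vertex has degree 4, so 4V = 2E.
Euler: V − E + F = 2 ⇒ (2E)/4 − E + (30 + x) = 2.
Multiply by 8: 2·(2E) − 4·(2E) + 8·(30 + x) = 16, i.e. 240 + 8x − 2·(120 + 3x) = 16.
Collecting terms: 2x = 16, so x = 8.
Then 2E = 120 + 3·8 = 144, so E = 72, V = 2E/4 = 36, F = 30 + 8 = 38.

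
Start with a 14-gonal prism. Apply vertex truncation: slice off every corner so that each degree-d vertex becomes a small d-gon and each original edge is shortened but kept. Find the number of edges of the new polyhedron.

The base solid has V = 28, E = 42, F = 16.
Truncation replaces each original edge-end by a new vertex, so V′ = 2E = 84.
Each original edge survives, and each old vertex of degree d contributes d new edges; summing degrees gives Σd = 2E, so E′ = E + 2E = 3E = 126.
Each original face survives and each original vertex becomes one new face: F′ = F + V = 44.

126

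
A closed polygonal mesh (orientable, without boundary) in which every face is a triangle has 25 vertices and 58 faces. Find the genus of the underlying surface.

3

Every face is a triangle, so 2E = 3·58 = 174, giving E = 87.
χ = V − E + F = 25 − 87 + 58 = -4.
For a closed orientable surface χ = 2 − 2g, so g = (2 − (-4))/2 = 3.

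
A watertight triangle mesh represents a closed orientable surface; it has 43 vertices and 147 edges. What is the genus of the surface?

Every face is a triangle and each edge borders two faces, so 3F = 2·147, giving F = 98.
χ = V − E + F = 43 − 147 + 98 = -6.
For a closed orientable surface χ = 2 − 2g, so g = (2 − (-6))/2 = 4.

4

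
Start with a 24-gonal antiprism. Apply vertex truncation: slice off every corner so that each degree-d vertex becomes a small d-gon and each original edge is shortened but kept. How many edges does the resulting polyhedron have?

288

The base solid has V = 48, E = 96, F = 50.
Truncation replaces each original edge-end by a new vertex, so V′ = 2E = 192.
Each original edge survives, and each old vertex of degree d contributes d new edges; summing degrees gives Σd = 2E, so E′ = E + 2E = 3E = 288.
Each original face survives and each original vertex becomes one new face: F′ = F + V = 98.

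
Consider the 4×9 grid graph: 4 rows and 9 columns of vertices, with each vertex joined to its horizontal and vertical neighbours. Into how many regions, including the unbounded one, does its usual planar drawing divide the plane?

25

The grid has V = 4·9 = 36 vertices and E = 4·8 + 9·3 = 59 edges.
F = 2 − V + E = 2 − 36 + 59 = 25.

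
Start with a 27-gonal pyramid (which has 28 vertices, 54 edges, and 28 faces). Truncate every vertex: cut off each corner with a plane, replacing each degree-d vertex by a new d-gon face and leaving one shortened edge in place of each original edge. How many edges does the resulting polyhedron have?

Truncation replaces each original edge-end by a new vertex, so V′ = 2E = 108.
Each original edge survives, and each old vertex of degree d contributes d new edges; summing degrees gives Σd = 2E, so E′ = E + 2E = 3E = 162.
Each original face survives and each original vertex becomes one new face: F′ = F + V = 56.

162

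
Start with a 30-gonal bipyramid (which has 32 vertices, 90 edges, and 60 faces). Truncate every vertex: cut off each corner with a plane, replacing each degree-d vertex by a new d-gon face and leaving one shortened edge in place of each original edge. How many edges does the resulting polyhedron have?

270

Truncation replaces each original edge-end by a new vertex, so V′ = 2E = 180.
Each original edge survives, and each old vertex of degree d contributes d new edges; summing degrees gives Σd = 2E, so E′ = E + 2E = 3E = 270.
Each original face survives and each original vertex becomes one new face: F′ = F + V = 92.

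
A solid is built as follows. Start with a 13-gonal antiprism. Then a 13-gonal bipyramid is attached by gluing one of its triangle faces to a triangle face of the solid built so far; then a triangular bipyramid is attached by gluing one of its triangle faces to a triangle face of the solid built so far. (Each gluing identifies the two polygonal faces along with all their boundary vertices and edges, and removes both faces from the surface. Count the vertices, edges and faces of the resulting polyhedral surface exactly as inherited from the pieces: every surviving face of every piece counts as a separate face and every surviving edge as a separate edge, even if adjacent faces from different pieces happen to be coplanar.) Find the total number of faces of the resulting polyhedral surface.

A 13-gonal antiprism: V=26, E=52, F=28.
Attach a 13-gonal bipyramid (V=15, E=39, F=26) along a 3-gon: merge 3 vertices and 3 edges, delete both glued faces → V=38, E=88, F=52.
Attach a triangular bipyramid (V=5, E=9, F=6) along a 3-gon: merge 3 vertices and 3 edges, delete both glued faces → V=40, E=94, F=56.
Check: V − E + F = 40 − 94 + 56 = 2.

56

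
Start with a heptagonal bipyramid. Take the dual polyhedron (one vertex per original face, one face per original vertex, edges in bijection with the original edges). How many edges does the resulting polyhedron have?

The base solid has V = 9, E = 21, F = 14.
The dual swaps V and F and preserves E: V′ = F = 14, E′ = E = 21, F′ = V = 9.

21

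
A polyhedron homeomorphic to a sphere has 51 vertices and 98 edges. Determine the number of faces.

Here V − E + F = 2.
F = 2 − V + E = 2 − 51 + 98 = 49.

49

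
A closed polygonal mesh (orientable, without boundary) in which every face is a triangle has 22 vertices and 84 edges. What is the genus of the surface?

4

Every face is a triangle and each edge borders two faces, so 3F = 2·84, giving F = 56.
χ = V − E + F = 22 − 84 + 56 = -6.
For a closed orientable surface χ = 2 − 2g, so g = (2 − (-6))/2 = 4.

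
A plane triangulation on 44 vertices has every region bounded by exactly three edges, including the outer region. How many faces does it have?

84

In a plane triangulation 3F = 2E and V − E + F = 2, so F = 2V − 4 = 2·44 − 4 = 84.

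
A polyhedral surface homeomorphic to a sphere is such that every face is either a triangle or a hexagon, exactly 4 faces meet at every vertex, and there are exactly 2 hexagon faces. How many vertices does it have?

12

Let x be the number of triangles; then F = 2 + x.
Edge–face incidences: 2E = 6·2 + 3·x = 12 + 3x.
Every vertex has degree 4, so 4V = 2E.
Euler: V − E + F = 2 ⇒ (2E)/4 − E + (2 + x) = 2.
Multiply by 8: 2·(2E) − 4·(2E) + 8·(2 + x) = 16, i.e. 16 + 8x − 2·(12 + 3x) = 16.
Collecting terms: 2x − 8 = 16, so 2x = 24, so x = 12.
Then 2E = 12 + 3·12 = 48, so E = 24, V = 2E/4 = 12, F = 2 + 12 = 14.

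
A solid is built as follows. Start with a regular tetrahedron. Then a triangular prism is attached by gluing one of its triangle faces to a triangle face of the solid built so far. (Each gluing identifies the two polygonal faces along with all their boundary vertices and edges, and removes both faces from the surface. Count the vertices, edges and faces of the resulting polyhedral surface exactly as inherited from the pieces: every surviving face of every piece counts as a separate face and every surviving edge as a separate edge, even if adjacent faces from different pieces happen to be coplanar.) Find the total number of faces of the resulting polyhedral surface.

7

A regular tetrahedron: V=4, E=6, F=4.
Attach a triangular prism (V=6, E=9, F=5) along a 3-gon: merge 3 vertices and 3 edges, delete both glued faces → V=7, E=12, F=7.
Check: V − E + F = 7 − 12 + 7 = 2.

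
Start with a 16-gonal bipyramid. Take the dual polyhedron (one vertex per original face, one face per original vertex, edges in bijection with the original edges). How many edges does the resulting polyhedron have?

48

The base solid has V = 18, E = 48, F = 32.
The dual swaps V and F and preserves E: V′ = F = 32, E′ = E = 48, F′ = V = 18.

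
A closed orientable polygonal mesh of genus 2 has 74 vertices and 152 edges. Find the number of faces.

For a closed orientable surface of genus 2, χ = 2 − 2·2 = -2.
F = -2 − V + E = -2 − 74 + 152 = 76.

76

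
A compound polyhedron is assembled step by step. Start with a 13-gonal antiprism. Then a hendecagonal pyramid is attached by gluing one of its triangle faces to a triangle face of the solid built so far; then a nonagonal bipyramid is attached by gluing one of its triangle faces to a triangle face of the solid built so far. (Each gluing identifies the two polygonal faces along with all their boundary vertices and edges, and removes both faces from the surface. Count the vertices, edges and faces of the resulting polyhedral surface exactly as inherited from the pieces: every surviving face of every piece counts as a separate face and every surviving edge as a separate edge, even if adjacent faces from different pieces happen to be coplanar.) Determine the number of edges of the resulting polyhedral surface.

A 13-gonal antiprism: V=26, E=52, F=28.
Attach a hendecagonal pyramid (V=12, E=22, F=12) along a 3-gon: merge 3 vertices and 3 edges, delete both glued faces → V=35, E=71, F=38.
Attach a nonagonal bipyramid (V=11, E=27, F=18) along a 3-gon: merge 3 vertices and 3 edges, delete both glued faces → V=43, E=95, F=54.
Check: V − E + F = 43 − 95 + 54 = 2.

95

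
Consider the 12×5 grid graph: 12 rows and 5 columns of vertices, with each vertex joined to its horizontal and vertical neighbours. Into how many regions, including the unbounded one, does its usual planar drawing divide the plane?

45

The grid has V = 12·5 = 60 vertices and E = 12·4 + 5·11 = 103 edges.
F = 2 − V + E = 2 − 60 + 103 = 45.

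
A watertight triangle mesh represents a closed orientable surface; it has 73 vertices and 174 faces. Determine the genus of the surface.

Every face is a triangle, so 2E = 3·174 = 522, giving E = 261.
χ = V − E + F = 73 − 261 + 174 = -14.
For a closed orientable surface χ = 2 − 2g, so g = (2 − (-14))/2 = 8.

8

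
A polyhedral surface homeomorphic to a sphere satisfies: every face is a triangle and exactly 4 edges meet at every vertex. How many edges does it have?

Each face has 3 edges and each edge borders two faces, so 2E = 3F.
Each vertex has degree 4, so 4V = 2E and hence V = 3F/4.
Euler: V − E + F = 2 ⇒ (3F/4) − (3F/2) + F = 2.
Multiply by 8: (6 − 12 + 8)F = 16, i.e. 2F = 16.
So F = 8, E = 3·8/2 = 12, V = 3·8/4 = 6.

12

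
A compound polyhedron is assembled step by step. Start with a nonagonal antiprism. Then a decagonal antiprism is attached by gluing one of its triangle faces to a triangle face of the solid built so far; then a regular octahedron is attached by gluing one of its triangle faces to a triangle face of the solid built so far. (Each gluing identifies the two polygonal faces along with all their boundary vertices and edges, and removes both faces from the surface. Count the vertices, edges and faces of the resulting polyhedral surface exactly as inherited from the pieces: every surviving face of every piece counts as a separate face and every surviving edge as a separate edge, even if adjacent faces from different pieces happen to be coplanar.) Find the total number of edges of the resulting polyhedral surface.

82

A nonagonal antiprism: V=18, E=36, F=20.
Attach a decagonal antiprism (V=20, E=40, F=22) along a 3-gon: merge 3 vertices and 3 edges, delete both glued faces → V=35, E=73, F=40.
Attach a regular octahedron (V=6, E=12, F=8) along a 3-gon: merge 3 vertices and 3 edges, delete both glued faces → V=38, E=82, F=46.
Check: V − E + F = 38 − 82 + 46 = 2.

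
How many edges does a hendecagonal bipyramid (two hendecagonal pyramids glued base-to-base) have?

A bipyramid over an n-gon has 2n triangular faces and n + 2 vertices: V = 11 + 2 = 13, E = 3·11 = 33, F = 2·11 = 22.
Check: V − E + F = 13 − 33 + 22 = 2.

33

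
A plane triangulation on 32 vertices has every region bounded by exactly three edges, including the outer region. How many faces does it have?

60

In a plane triangulation 3F = 2E and V − E + F = 2, so F = 2V − 4 = 2·32 − 4 = 60.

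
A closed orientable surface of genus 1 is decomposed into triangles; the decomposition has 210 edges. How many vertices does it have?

χ = 2 − 2·1 = 0, and every face is a triangle so 3F = 2E.
F = 2E/3 = 140. Then V = 0 + E − F = 0 + 210 − 140 = 70.

70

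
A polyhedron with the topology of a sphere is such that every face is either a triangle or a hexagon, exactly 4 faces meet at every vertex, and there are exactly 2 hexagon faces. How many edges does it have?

24

Let x be the number of triangles; then F = 2 + x.
Edge–face incidences: 2E = 6·2 + 3·x = 12 + 3x.
Every vertex has degree 4, so 4V = 2E.
Euler: V − E + F = 2 ⇒ (2E)/4 − E + (2 + x) = 2.
Multiply by 8: 2·(2E) − 4·(2E) + 8·(2 + x) = 16, i.e. 16 + 8x − 2·(12 + 3x) = 16.
Collecting terms: 2x − 8 = 16, so 2x = 24, so x = 12.
Then 2E = 12 + 3·12 = 48, so E = 24, V = 2E/4 = 12, F = 2 + 12 = 14.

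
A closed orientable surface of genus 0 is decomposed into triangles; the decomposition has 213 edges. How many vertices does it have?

73

χ = 2 − 2·0 = 2, and every face is a triangle so 3F = 2E.
F = 2E/3 = 142. Then V = 2 + E − F = 2 + 213 − 142 = 73.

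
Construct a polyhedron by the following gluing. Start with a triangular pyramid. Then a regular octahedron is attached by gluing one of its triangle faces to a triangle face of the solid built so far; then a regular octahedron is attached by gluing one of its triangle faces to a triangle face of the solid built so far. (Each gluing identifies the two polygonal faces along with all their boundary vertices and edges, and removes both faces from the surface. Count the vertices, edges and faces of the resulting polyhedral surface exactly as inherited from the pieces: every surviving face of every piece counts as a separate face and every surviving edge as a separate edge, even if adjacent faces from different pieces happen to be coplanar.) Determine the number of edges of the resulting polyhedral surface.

A triangular pyramid: V=4, E=6, F=4.
Attach a regular octahedron (V=6, E=12, F=8) along a 3-gon: merge 3 vertices and 3 edges, delete both glued faces → V=7, E=15, F=10.
Attach a regular octahedron (V=6, E=12, F=8) along a 3-gon: merge 3 vertices and 3 edges, delete both glued faces → V=10, E=24, F=16.
Check: V − E + F = 10 − 24 + 16 = 2.

24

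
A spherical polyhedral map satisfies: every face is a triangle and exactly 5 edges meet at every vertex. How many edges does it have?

30

Each face has 3 edges and each edge borders two faces, so 2E = 3F.
Each vertex has degree 5, so 5V = 2E and hence V = 3F/5.
Euler: V − E + F = 2 ⇒ (3F/5) − (3F/2) + F = 2.
Multiply by 10: (6 − 15 + 10)F = 20, i.e. 1F = 20.
So F = 20, E = 3·20/2 = 30, V = 3·20/5 = 12.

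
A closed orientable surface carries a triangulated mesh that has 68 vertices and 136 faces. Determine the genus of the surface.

Every face is a triangle, so 2E = 3·136 = 408, giving E = 204.
χ = V − E + F = 68 − 204 + 136 = 0.
For a closed orientable surface χ = 2 − 2g, so g = (2 − (0))/2 = 1.

1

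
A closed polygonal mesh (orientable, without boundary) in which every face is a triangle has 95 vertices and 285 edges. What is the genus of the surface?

Every face is a triangle and each edge borders two faces, so 3F = 2·285, giving F = 190.
χ = V − E + F = 95 − 285 + 190 = 0.
For a closed orientable surface χ = 2 − 2g, so g = (2 − (0))/2 = 1.

1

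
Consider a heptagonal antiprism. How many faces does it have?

An antiprism on an n-gon has two n-gon caps and 2n triangles: V = 2·7 = 14, E = 4·7 = 28, F = 2·7 + 2 = 16.
Check: V − E + F = 14 − 28 + 16 = 2.

16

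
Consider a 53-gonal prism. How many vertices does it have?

A prism on an n-gon has two n-gon bases and n rectangular sides: V = 2·53 = 106, E = 3·53 = 159, F = 53 + 2 = 55.

106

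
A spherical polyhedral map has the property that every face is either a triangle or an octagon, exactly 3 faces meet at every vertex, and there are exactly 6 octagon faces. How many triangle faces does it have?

Let x be the number of triangles; then F = 6 + x.
Edge–face incidences: 2E = 8·6 + 3·x = 48 + 3x.
Every vertex has degree 3, so 3V = 2E.
Euler: V − E + F = 2 ⇒ (2E)/3 − E + (6 + x) = 2.
Multiply by 6: 2·(2E) − 3·(2E) + 6·(6 + x) = 12, i.e. 36 + 6x − (48 + 3x) = 12.
Collecting terms: 3x − 12 = 12, so 3x = 24, so x = 8.
Then 2E = 48 + 3·8 = 72, so E = 36, V = 2E/3 = 24, F = 6 + 8 = 14.

8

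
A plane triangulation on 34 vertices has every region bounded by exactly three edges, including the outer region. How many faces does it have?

In a plane triangulation 3F = 2E and V − E + F = 2, so F = 2V − 4 = 2·34 − 4 = 64.

64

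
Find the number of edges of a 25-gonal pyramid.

A pyramid on an n-gon base has one n-gon and n triangles: V = 25 + 1 = 26, E = 2·25 = 50, F = 25 + 1 = 26.
Check: V − E + F = 26 − 50 + 26 = 2.

50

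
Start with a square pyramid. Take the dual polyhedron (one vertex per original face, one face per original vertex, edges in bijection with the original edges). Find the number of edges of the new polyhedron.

The base solid has V = 5, E = 8, F = 5.
The dual swaps V and F and preserves E: V′ = F = 5, E′ = E = 8, F′ = V = 5.

8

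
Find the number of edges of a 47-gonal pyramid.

94

A pyramid on an n-gon base has one n-gon and n triangles: V = 47 + 1 = 48, E = 2·47 = 94, F = 47 + 1 = 48.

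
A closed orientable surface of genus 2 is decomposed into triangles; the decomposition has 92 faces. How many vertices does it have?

χ = 2 − 2·2 = -2, and every face is a triangle so 3F = 2E.
E = 3·92/2 = 138. Then V = -2 + E − F = -2 + 138 − 92 = 44.

44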